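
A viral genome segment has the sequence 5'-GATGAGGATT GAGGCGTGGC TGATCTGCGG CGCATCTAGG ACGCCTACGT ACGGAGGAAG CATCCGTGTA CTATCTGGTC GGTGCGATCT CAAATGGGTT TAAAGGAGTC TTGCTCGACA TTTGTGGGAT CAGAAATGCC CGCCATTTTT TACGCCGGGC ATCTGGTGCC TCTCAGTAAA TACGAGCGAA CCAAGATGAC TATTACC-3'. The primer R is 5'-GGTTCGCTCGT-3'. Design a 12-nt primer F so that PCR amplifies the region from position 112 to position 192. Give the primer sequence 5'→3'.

The reverse primer's reverse complement ACGAGCGAACC matches the template at positions 182–192; the product starts at position 112.
The forward primer is identical to the top strand over positions 112–123: TGCTCGACATTT.

5'-TGCTCGACATTT-3'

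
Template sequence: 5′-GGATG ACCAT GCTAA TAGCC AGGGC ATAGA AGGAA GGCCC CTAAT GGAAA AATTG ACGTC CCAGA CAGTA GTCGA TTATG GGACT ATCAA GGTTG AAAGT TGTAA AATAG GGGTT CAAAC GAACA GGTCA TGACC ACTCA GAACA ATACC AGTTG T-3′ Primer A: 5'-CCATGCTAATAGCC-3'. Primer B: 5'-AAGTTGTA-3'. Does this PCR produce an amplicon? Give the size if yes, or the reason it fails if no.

No product — both primers anneal to the same strand and extend in the same direction.

Primer A (CCATGCTAATAGCC) matches the top strand at positions 7–20 (3' end points downstream).
Primer B (AAGTTGTA) also matches the top strand directly, at positions 97–104 — its reverse complement TACAACTT is not present.
Both primers anneal to the bottom strand with 3' ends pointing the same way, so neither can prime synthesis back toward the other.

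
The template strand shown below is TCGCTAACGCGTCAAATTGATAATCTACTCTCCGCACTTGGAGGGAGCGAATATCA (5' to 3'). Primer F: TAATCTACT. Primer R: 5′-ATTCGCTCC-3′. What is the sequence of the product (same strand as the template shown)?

5'-TAATCTACTCTCCGCACTTGGAGGGAGCGAAT-3'

Scanning the template, TAATCTACT occurs at positions 21–29; this primer anneals to the bottom strand there with its 3' end pointing downstream.
Reverse complement of the reverse primer: GGAGCGAAT. This occurs on the top strand at positions 44–52.
The product is the template from position 21 through 52 (32 bp).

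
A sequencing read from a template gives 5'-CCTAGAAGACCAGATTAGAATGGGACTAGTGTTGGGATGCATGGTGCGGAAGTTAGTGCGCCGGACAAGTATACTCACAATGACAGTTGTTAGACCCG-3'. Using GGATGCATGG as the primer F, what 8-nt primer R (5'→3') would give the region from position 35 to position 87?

The product's 3' end on the top strand is position 87.
The reverse primer anneals to the top strand over positions 80–87, i.e. to ATGACAGT.
Its sequence written 5'→3' is the reverse complement: ACTGTCAT.

5'-ACTGTCAT-3'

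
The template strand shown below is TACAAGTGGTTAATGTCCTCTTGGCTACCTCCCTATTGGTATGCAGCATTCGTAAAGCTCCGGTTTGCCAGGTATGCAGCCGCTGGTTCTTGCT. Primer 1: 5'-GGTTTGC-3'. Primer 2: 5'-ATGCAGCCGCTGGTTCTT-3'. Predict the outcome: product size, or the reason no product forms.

Primer 1 (GGTTTGC) matches the top strand at positions 62–68 (3' end points downstream).
Primer 2 (ATGCAGCCGCTGGTTCTT) also matches the top strand directly, at positions 74–91 — its reverse complement AAGAACCAGCGGCTGCAT is not present.
Both primers anneal to the bottom strand with 3' ends pointing the same way, so neither can prime synthesis back toward the other.

No product — both primers anneal to the same strand and extend in the same direction.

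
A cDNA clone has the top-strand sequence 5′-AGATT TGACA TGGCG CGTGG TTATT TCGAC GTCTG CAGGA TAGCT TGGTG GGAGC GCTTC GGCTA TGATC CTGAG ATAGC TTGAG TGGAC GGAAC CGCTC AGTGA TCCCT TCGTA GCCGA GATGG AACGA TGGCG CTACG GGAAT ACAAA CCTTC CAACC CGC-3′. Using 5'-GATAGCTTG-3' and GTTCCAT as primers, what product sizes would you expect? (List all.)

The forward primer GATAGCTTG matches the top strand at positions 39–47, 75–83.
The reverse primer's reverse complement is ATGGAAC, matching at positions 122–128.
Each forward site pairs with the reverse site to give a product ending at position 128: sizes 90, 54 bp.

90 bp, 54 bp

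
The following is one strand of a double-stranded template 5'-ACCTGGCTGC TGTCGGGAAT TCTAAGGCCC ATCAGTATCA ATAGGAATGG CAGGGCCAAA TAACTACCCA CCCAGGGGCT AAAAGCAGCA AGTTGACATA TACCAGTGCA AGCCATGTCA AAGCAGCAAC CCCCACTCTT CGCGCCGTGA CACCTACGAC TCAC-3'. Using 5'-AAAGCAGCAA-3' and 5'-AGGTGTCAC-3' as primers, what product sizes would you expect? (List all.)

The forward primer AAAGCAGCAA matches the top strand at positions 82–91, 120–129.
The reverse primer's reverse complement is GTGACACCT, matching at positions 147–155.
Each forward site pairs with the reverse site to give a product ending at position 155: sizes 74, 36 bp.

74 bp, 36 bp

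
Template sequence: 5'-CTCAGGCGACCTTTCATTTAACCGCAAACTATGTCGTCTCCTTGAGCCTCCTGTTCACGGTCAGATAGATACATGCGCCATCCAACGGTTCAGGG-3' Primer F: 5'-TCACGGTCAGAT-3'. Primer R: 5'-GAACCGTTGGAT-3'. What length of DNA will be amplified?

The forward primer matches the template at positions 55–66.
Taking the reverse complement of GAACCGTTGGAT gives ATCCAACGGTTC, found at positions 80–91 on the template; the primer anneals here to the top strand with its 3' end pointing upstream.
The product runs from position 55 to position 91, so its length is 91 − 55 + 1 = 37 bp.

37 bp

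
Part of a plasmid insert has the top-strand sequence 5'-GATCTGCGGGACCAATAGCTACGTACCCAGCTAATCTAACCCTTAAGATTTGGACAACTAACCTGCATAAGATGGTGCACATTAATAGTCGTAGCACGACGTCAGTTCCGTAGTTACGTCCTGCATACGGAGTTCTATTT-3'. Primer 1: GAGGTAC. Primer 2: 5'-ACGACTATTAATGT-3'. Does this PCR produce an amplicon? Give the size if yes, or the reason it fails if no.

Primer 1 (GAGGTAC) does not match the top strand, and its reverse complement GTACCTC does not match either.
With no annealing site for primer 1, no amplification occurs.

No product — primer 1 has no binding site in the template.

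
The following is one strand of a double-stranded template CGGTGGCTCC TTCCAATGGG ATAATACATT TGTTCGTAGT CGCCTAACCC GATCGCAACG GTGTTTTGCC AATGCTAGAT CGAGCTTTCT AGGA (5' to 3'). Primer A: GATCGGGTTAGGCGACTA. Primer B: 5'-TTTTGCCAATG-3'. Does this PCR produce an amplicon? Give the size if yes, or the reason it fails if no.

No product — the primers' 3' ends point away from each other.

Primer A (GATCGGGTTAGGCGACTA) has reverse complement TAGTCGCCTAACCCGATC, which matches the top strand at positions 37–54; primer A anneals to the top strand there with its 3' end pointing upstream toward position 37.
Primer B (TTTTGCCAATG) matches the top strand directly at positions 64–74; it anneals to the bottom strand with its 3' end pointing downstream toward position 74.
The 3' ends diverge (primer A extends toward position 1, primer B toward position 94), so the primers never converge on a shared product.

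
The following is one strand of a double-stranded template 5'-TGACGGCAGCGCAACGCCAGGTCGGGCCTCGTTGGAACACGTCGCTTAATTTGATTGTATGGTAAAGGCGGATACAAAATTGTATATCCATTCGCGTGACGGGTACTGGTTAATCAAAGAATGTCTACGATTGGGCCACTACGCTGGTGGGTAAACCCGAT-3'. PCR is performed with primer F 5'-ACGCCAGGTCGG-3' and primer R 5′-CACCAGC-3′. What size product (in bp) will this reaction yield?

Forward primer ACGCCAGGTCGG is found on the top strand at positions 14–25.
The reverse primer's reverse complement is GCTGGTG, which matches the template at positions 143–149.
The product runs from position 14 to position 149, so its length is 149 − 14 + 1 = 136 bp.

136 bp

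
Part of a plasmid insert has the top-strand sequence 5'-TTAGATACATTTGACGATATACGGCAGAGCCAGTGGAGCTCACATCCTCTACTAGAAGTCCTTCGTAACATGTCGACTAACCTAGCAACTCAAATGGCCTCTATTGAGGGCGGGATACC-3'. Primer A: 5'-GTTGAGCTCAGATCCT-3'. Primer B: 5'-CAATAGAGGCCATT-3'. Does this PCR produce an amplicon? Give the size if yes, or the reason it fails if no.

No product — primer A has no binding site in the template.

Primer A (GTTGAGCTCAGATCCT) does not match the top strand, and its reverse complement AGGATCTGAGCTCAAC does not match either.
With no annealing site for primer A, no amplification occurs.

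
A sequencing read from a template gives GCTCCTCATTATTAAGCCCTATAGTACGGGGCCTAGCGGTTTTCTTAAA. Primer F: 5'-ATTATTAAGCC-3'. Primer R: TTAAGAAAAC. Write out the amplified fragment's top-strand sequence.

5'-ATTATTAAGCCCTATAGTACGGGGCCTAGCGGTTTTCTTAA-3'

Scanning the template, ATTATTAAGCC occurs at positions 8–18; this primer anneals to the bottom strand there with its 3' end pointing downstream.
Taking the reverse complement of TTAAGAAAAC gives GTTTTCTTAA, found at positions 39–48 on the template; the primer anneals here to the top strand with its 3' end pointing upstream.
The product is the template from position 8 through 48 (41 bp).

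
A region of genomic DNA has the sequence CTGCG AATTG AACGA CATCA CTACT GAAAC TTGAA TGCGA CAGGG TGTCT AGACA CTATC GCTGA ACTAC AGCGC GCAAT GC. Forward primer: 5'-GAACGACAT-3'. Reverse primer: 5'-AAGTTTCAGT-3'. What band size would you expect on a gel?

The forward primer matches the template at positions 10–18.
The reverse primer's reverse complement is ACTGAAACTT, which matches the template at positions 23–32.
Amplicon spans positions 10–32: 23 bp.

23 bp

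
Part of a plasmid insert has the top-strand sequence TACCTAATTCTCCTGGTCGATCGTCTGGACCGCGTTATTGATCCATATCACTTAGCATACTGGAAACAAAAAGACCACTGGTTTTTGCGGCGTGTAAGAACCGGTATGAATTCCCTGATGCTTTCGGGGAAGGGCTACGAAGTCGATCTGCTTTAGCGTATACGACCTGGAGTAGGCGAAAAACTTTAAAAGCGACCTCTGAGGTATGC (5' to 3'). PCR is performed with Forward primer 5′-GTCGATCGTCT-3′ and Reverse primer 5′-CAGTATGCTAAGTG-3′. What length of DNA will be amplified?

47 bp

Forward primer GTCGATCGTCT is found on the top strand at positions 16–26.
Reverse complement of the reverse primer: CACTTAGCATACTG. This occurs on the top strand at positions 49–62.
The product runs from position 16 to position 62, so its length is 62 − 16 + 1 = 47 bp.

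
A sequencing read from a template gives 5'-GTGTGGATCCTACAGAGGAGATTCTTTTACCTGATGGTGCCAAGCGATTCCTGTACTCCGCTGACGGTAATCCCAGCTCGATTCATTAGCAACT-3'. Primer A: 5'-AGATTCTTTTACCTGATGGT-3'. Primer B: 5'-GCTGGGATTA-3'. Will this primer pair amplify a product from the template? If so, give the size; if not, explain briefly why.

Yes — a 59 bp product.

Primer A (AGATTCTTTTACCTGATGGT) matches the top strand at positions 19–38; it acts as a forward primer.
Primer B's reverse complement is TAATCCCAGC, matching the top strand at positions 68–77; it acts as a reverse primer.
The 3' ends face each other across positions 19–77, giving a 59 bp product.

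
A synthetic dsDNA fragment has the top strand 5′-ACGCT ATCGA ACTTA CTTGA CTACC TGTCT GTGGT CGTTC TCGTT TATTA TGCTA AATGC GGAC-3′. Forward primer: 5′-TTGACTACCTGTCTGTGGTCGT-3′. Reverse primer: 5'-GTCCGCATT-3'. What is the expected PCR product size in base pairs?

48 bp

The forward primer matches the template at positions 17–38.
Reverse complement of the reverse primer: AATGCGGAC. This occurs on the top strand at positions 56–64.
The product runs from position 17 to position 64, so its length is 64 − 17 + 1 = 48 bp.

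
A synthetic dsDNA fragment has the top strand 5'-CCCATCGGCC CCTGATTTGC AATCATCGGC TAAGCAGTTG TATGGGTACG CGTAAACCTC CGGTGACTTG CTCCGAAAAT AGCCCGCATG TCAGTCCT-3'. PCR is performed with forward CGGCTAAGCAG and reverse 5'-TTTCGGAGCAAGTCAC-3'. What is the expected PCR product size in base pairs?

Scanning the template, CGGCTAAGCAG occurs at positions 27–37; this primer anneals to the bottom strand there with its 3' end pointing downstream.
Taking the reverse complement of TTTCGGAGCAAGTCAC gives GTGACTTGCTCCGAAA, found at positions 63–78 on the template; the primer anneals here to the top strand with its 3' end pointing upstream.
Amplicon spans positions 27–78: 52 bp.

52 bp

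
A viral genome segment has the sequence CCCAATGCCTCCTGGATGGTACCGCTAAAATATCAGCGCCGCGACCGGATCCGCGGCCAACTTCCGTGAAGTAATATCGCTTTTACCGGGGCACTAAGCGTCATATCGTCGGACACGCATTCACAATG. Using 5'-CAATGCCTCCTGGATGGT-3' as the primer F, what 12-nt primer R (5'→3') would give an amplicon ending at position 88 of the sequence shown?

The forward primer binds at positions 3–20; the product's 3' end on the top strand is position 88.
The reverse primer anneals to the top strand over positions 77–88, i.e. to TCGCTTTTACCG.
Its sequence written 5'→3' is the reverse complement: CGGTAAAAGCGA.

5'-CGGTAAAAGCGA-3'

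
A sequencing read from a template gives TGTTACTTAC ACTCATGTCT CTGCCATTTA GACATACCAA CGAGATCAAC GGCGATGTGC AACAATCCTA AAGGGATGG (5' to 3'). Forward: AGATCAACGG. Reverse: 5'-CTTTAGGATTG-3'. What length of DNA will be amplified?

Forward primer AGATCAACGG is found on the top strand at positions 43–52.
Taking the reverse complement of CTTTAGGATTG gives CAATCCTAAAG, found at positions 63–73 on the template; the primer anneals here to the top strand with its 3' end pointing upstream.
The product runs from position 43 to position 73, so its length is 73 − 43 + 1 = 31 bp.

31 bp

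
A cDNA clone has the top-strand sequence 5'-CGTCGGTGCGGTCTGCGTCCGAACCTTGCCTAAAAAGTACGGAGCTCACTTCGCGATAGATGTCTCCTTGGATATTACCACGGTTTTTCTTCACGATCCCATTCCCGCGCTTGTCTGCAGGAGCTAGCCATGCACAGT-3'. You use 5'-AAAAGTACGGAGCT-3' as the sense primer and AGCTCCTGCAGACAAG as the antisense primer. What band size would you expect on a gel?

93 bp

The forward primer matches the template at positions 33–46.
The reverse primer's reverse complement is CTTGTCTGCAGGAGCT, which matches the template at positions 110–125.
Product length = (reverse-primer end) − (forward-primer start) + 1 = 125 − 33 + 1 = 93 bp.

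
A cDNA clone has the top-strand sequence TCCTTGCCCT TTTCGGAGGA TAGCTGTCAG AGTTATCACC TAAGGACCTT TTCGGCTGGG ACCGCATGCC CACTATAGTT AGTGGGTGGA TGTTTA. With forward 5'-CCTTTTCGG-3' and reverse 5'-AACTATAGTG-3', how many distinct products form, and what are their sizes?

The forward primer CCTTTTCGG matches the top strand at positions 8–16, 47–55.
The reverse primer's reverse complement is CACTATAGTT, matching at positions 71–80.
Each forward site pairs with the reverse site to give a product ending at position 80: sizes 73, 34 bp.

Two products: 73 bp, 34 bp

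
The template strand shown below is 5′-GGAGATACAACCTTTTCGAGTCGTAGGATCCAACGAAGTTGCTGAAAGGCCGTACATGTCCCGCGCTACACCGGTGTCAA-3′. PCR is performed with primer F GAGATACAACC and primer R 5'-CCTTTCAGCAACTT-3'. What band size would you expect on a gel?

48 bp

The forward primer matches the template at positions 2–12.
The reverse primer's reverse complement is AAGTTGCTGAAAGG, which matches the template at positions 36–49.
Product length = (reverse-primer end) − (forward-primer start) + 1 = 49 − 2 + 1 = 48 bp.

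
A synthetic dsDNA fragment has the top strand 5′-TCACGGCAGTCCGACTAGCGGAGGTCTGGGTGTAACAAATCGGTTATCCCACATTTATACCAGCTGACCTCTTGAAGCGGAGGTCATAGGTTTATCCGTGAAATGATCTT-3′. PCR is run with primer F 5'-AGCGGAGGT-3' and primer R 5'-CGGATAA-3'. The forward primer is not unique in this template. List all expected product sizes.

82 bp, 23 bp

The forward primer AGCGGAGGT matches the top strand at positions 17–25, 76–84.
The reverse primer's reverse complement is TTATCCG, matching at positions 92–98.
Each forward site pairs with the reverse site to give a product ending at position 98: sizes 82, 23 bp.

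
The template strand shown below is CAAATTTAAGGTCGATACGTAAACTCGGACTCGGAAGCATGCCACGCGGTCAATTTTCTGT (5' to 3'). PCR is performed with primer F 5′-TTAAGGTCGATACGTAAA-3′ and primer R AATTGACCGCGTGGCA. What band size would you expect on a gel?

50 bp

Scanning the template, TTAAGGTCGATACGTAAA occurs at positions 6–23; this primer anneals to the bottom strand there with its 3' end pointing downstream.
Reverse complement of the reverse primer: TGCCACGCGGTCAATT. This occurs on the top strand at positions 40–55.
Product length = (reverse-primer end) − (forward-primer start) + 1 = 55 − 6 + 1 = 50 bp.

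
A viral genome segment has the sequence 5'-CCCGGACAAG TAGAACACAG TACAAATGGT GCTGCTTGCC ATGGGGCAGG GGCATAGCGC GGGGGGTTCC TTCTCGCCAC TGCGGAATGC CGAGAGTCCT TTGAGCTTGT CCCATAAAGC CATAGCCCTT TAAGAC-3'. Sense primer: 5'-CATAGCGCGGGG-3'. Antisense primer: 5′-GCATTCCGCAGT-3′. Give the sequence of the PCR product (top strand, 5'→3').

5'-CATAGCGCGGGGGGTTCCTTCTCGCCACTGCGGAATGC-3'

The forward primer matches the template at positions 53–64.
Reverse complement of the reverse primer: ACTGCGGAATGC. This occurs on the top strand at positions 79–90.
The product is the template from position 53 through 90 (38 bp).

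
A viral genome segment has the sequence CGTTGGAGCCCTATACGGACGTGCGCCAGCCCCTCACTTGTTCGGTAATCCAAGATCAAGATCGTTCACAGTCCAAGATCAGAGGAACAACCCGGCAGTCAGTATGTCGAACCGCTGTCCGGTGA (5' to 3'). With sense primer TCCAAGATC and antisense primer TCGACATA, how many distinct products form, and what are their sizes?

The forward primer TCCAAGATC matches the top strand at positions 49–57, 72–80.
The reverse primer's reverse complement is TATGTCGA, matching at positions 103–110.
Each forward site pairs with the reverse site to give a product ending at position 110: sizes 62, 39 bp.

Two products: 62 bp, 39 bp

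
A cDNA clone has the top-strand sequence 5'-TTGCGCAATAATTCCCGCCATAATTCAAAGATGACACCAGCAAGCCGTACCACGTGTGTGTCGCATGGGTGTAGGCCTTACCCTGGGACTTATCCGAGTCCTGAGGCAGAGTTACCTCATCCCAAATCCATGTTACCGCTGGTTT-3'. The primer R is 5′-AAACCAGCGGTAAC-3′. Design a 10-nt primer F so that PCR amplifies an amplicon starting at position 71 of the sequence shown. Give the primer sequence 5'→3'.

5'-GTAGGCCTTA-3'

The reverse primer's reverse complement GTTACCGCTGGTTT matches the template at positions 132–145; the product starts at position 71.
The forward primer is identical to the top strand over positions 71–80: GTAGGCCTTA.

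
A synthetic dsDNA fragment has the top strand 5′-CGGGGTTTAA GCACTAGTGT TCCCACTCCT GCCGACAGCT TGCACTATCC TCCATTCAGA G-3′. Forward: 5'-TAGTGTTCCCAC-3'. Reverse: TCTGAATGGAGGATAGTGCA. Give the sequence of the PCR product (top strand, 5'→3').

5'-TAGTGTTCCCACTCCTGCCGACAGCTTGCACTATCCTCCATTCAGA-3'

The forward primer matches the template at positions 15–26.
The reverse primer's reverse complement is TGCACTATCCTCCATTCAGA, which matches the template at positions 41–60.
The product is the template from position 15 through 60 (46 bp).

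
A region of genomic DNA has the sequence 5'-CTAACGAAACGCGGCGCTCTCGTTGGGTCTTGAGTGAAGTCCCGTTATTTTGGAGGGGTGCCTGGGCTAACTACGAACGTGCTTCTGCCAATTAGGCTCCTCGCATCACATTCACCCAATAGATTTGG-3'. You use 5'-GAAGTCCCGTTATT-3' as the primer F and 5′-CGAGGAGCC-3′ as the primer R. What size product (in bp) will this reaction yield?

68 bp

Scanning the template, GAAGTCCCGTTATT occurs at positions 36–49; this primer anneals to the bottom strand there with its 3' end pointing downstream.
The reverse primer's reverse complement is GGCTCCTCG, which matches the template at positions 95–103.
Product length = (reverse-primer end) − (forward-primer start) + 1 = 103 − 36 + 1 = 68 bp.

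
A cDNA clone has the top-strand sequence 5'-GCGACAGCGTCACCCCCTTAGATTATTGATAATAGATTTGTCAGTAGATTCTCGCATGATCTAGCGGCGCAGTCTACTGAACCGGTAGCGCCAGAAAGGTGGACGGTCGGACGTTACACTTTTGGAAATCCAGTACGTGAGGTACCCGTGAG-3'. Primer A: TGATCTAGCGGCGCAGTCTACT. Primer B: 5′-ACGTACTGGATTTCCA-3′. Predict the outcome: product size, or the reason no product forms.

Primer A (TGATCTAGCGGCGCAGTCTACT) matches the top strand at positions 57–78; it acts as a forward primer.
Primer B's reverse complement is TGGAAATCCAGTACGT, matching the top strand at positions 123–138; it acts as a reverse primer.
The 3' ends face each other across positions 57–138, giving an 82 bp product.

Yes — an 82 bp product.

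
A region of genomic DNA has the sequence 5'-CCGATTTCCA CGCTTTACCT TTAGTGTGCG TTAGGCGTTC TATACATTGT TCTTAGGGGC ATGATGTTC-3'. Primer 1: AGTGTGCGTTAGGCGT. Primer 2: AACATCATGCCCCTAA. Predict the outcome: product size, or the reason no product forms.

Primer 1 (AGTGTGCGTTAGGCGT) matches the top strand at positions 23–38; it acts as a forward primer.
Primer 2's reverse complement is TTAGGGGCATGATGTT, matching the top strand at positions 53–68; it acts as a reverse primer.
The 3' ends face each other across positions 23–68, giving a 46 bp product.

Yes — a 46 bp product.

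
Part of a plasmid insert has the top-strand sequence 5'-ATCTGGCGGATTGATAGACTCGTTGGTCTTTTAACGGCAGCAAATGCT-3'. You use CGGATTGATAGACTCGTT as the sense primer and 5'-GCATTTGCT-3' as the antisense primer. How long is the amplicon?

Scanning the template, CGGATTGATAGACTCGTT occurs at positions 7–24; this primer anneals to the bottom strand there with its 3' end pointing downstream.
Reverse complement of the reverse primer: AGCAAATGC. This occurs on the top strand at positions 39–47.
Amplicon spans positions 7–47: 41 bp.

41 bp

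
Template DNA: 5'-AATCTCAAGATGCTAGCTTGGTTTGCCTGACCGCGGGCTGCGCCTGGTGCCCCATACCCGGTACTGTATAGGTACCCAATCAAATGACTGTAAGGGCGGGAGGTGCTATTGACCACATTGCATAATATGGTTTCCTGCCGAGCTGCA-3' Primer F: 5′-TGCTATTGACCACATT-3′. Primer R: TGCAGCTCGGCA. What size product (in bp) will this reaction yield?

The forward primer matches the template at positions 104–119.
The reverse primer's reverse complement is TGCCGAGCTGCA, which matches the template at positions 136–147.
Product length = (reverse-primer end) − (forward-primer start) + 1 = 147 − 104 + 1 = 44 bp.

44 bp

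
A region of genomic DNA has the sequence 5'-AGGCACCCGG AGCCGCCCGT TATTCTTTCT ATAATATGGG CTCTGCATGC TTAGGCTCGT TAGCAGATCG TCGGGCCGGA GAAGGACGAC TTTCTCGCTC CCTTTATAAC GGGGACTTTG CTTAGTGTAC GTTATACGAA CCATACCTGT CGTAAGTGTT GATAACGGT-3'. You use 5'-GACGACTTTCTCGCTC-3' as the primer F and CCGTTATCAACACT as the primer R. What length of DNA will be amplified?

84 bp

The forward primer matches the template at positions 85–100.
Taking the reverse complement of CCGTTATCAACACT gives AGTGTTGATAACGG, found at positions 155–168 on the template; the primer anneals here to the top strand with its 3' end pointing upstream.
The product runs from position 85 to position 168, so its length is 168 − 85 + 1 = 84 bp.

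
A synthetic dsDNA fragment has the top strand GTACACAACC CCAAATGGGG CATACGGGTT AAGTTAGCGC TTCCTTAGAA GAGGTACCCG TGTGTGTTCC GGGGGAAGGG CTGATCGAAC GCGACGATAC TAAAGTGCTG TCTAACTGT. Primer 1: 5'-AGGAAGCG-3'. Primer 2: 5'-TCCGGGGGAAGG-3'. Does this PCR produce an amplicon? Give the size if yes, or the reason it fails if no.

Primer 1 (AGGAAGCG) has reverse complement CGCTTCCT, which matches the top strand at positions 38–45; primer 1 anneals to the top strand there with its 3' end pointing upstream toward position 38.
Primer 2 (TCCGGGGGAAGG) matches the top strand directly at positions 68–79; it anneals to the bottom strand with its 3' end pointing downstream toward position 79.
The 3' ends diverge (primer 1 extends toward position 1, primer 2 toward position 119), so the primers never converge on a shared product.

No product — the primers' 3' ends point away from each other.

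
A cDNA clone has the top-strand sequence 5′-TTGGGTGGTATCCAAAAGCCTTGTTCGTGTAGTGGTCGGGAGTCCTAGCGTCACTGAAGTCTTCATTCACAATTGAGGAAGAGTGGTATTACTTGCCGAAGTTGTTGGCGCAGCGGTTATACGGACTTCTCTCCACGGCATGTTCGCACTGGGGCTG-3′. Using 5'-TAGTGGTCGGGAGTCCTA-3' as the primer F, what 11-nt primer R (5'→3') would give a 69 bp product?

The forward primer binds at positions 30–47, so a 69 bp product ends at position 30 + 69 − 1 = 98.
The reverse primer anneals to the top strand over positions 88–98, i.e. to ATTACTTGCCG.
Its sequence written 5'→3' is the reverse complement: CGGCAAGTAAT.

5'-CGGCAAGTAAT-3'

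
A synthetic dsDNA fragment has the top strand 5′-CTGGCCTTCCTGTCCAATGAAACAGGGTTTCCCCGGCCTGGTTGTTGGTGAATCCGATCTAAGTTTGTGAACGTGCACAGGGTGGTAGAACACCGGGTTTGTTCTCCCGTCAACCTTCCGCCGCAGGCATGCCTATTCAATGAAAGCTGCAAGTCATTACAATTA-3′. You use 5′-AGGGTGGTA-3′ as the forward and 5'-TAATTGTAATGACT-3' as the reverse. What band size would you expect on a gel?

87 bp

Scanning the template, AGGGTGGTA occurs at positions 79–87; this primer anneals to the bottom strand there with its 3' end pointing downstream.
The reverse primer's reverse complement is AGTCATTACAATTA, which matches the template at positions 152–165.
Product length = (reverse-primer end) − (forward-primer start) + 1 = 165 − 79 + 1 = 87 bp.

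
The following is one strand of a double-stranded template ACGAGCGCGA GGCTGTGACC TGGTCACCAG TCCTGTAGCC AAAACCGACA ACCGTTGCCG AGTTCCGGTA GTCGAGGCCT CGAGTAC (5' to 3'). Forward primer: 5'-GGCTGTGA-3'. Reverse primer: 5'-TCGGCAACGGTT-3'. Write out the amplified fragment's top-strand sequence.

5'-GGCTGTGACCTGGTCACCAGTCCTGTAGCCAAAACCGACAACCGTTGCCGA-3'

Scanning the template, GGCTGTGA occurs at positions 11–18; this primer anneals to the bottom strand there with its 3' end pointing downstream.
Reverse complement of the reverse primer: AACCGTTGCCGA. This occurs on the top strand at positions 50–61.
The product is the template from position 11 through 61 (51 bp).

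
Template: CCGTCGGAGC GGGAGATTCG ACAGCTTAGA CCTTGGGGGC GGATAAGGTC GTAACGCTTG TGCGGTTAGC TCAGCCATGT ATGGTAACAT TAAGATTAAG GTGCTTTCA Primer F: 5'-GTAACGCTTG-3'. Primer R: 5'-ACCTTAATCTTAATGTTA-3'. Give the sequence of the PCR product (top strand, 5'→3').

Scanning the template, GTAACGCTTG occurs at positions 51–60; this primer anneals to the bottom strand there with its 3' end pointing downstream.
The reverse primer's reverse complement is TAACATTAAGATTAAGGT, which matches the template at positions 85–102.
The product is the template from position 51 through 102 (52 bp).

5'-GTAACGCTTGTGCGGTTAGCTCAGCCATGTATGGTAACATTAAGATTAAGGT-3'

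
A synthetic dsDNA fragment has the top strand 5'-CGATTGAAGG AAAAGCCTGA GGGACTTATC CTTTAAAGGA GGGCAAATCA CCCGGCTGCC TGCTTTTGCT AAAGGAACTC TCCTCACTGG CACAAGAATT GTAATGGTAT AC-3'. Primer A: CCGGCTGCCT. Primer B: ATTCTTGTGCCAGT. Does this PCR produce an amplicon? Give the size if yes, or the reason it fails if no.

Primer A (CCGGCTGCCT) matches the top strand at positions 52–61; it acts as a forward primer.
Primer B's reverse complement is ACTGGCACAAGAAT, matching the top strand at positions 86–99; it acts as a reverse primer.
The 3' ends face each other across positions 52–99, giving a 48 bp product.

Yes — a 48 bp product.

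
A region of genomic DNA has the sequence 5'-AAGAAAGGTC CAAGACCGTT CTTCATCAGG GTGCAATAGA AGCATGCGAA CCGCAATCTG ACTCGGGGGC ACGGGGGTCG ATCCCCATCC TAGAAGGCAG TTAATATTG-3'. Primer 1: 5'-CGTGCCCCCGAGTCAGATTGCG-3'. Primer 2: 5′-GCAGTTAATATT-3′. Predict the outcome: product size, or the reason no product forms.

No product — the primers' 3' ends point away from each other.

Primer 1 (CGTGCCCCCGAGTCAGATTGCG) has reverse complement CGCAATCTGACTCGGGGGCACG, which matches the top strand at positions 52–73; primer 1 anneals to the top strand there with its 3' end pointing upstream toward position 52.
Primer 2 (GCAGTTAATATT) matches the top strand directly at positions 97–108; it anneals to the bottom strand with its 3' end pointing downstream toward position 108.
The 3' ends diverge (primer 1 extends toward position 1, primer 2 toward position 109), so the primers never converge on a shared product.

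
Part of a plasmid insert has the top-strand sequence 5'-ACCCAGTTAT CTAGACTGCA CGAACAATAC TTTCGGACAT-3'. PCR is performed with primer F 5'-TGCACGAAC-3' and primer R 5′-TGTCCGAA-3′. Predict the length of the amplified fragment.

Scanning the template, TGCACGAAC occurs at positions 17–25; this primer anneals to the bottom strand there with its 3' end pointing downstream.
Reverse complement of the reverse primer: TTCGGACA. This occurs on the top strand at positions 32–39.
Product length = (reverse-primer end) − (forward-primer start) + 1 = 39 − 17 + 1 = 23 bp.

23 bp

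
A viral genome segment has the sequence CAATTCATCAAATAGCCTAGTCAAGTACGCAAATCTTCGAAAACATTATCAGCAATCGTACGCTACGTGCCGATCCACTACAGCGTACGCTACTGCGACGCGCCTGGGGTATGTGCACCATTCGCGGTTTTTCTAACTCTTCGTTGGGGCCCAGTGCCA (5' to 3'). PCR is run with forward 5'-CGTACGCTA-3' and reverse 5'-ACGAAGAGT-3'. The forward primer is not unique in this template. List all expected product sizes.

The forward primer CGTACGCTA matches the top strand at positions 57–65, 84–92.
The reverse primer's reverse complement is ACTCTTCGT, matching at positions 136–144.
Each forward site pairs with the reverse site to give a product ending at position 144: sizes 88, 61 bp.

88 bp, 61 bp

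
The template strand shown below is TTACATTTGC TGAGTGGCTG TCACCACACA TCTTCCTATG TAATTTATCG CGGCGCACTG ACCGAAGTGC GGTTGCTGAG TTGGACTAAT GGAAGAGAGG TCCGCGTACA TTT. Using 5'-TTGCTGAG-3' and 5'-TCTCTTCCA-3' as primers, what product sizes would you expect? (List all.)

The forward primer TTGCTGAG matches the top strand at positions 7–14, 73–80.
The reverse primer's reverse complement is TGGAAGAGA, matching at positions 90–98.
Each forward site pairs with the reverse site to give a product ending at position 98: sizes 92, 26 bp.

92 bp, 26 bp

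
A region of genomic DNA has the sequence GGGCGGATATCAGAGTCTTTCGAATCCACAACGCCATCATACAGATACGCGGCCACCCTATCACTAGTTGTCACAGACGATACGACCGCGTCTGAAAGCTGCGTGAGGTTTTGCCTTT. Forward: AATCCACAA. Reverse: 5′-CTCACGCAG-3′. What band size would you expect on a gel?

85 bp

The forward primer matches the template at positions 23–31.
The reverse primer's reverse complement is CTGCGTGAG, which matches the template at positions 99–107.
Product length = (reverse-primer end) − (forward-primer start) + 1 = 107 − 23 + 1 = 85 bp.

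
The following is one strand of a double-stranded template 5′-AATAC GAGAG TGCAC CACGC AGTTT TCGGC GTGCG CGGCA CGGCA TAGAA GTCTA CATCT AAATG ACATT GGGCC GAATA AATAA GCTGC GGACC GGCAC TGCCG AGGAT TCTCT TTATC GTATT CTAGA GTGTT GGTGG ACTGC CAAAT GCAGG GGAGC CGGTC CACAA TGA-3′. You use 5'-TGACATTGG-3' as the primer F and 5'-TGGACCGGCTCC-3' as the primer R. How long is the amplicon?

104 bp

Scanning the template, TGACATTGG occurs at positions 64–72; this primer anneals to the bottom strand there with its 3' end pointing downstream.
The reverse primer's reverse complement is GGAGCCGGTCCA, which matches the template at positions 156–167.
The product runs from position 64 to position 167, so its length is 167 − 64 + 1 = 104 bp.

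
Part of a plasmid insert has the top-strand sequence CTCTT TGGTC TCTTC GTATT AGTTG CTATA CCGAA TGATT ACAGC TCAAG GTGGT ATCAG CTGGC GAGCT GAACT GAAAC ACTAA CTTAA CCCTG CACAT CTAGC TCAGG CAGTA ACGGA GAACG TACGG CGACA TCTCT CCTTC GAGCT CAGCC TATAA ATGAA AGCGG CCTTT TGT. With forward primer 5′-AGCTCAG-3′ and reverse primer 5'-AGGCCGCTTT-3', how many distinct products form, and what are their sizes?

Two products: 71 bp, 27 bp

The forward primer AGCTCAG matches the top strand at positions 103–109, 147–153.
The reverse primer's reverse complement is AAAGCGGCCT, matching at positions 164–173.
Each forward site pairs with the reverse site to give a product ending at position 173: sizes 71, 27 bp.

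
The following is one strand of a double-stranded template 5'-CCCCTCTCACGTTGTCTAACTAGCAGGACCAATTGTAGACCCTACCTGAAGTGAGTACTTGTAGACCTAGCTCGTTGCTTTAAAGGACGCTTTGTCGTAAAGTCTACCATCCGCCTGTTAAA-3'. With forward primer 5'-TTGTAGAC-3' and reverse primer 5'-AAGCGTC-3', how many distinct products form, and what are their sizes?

The forward primer TTGTAGAC matches the top strand at positions 33–40, 59–66.
The reverse primer's reverse complement is GACGCTT, matching at positions 86–92.
Each forward site pairs with the reverse site to give a product ending at position 92: sizes 60, 34 bp.

Two products: 60 bp, 34 bp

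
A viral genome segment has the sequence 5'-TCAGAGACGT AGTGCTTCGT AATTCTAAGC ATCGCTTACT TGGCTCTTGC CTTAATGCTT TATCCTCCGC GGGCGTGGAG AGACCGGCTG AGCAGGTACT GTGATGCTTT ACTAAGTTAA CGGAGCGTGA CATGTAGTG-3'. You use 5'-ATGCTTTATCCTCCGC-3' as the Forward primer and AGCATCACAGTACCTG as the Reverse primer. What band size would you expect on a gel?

Scanning the template, ATGCTTTATCCTCCGC occurs at positions 55–70; this primer anneals to the bottom strand there with its 3' end pointing downstream.
Taking the reverse complement of AGCATCACAGTACCTG gives CAGGTACTGTGATGCT, found at positions 93–108 on the template; the primer anneals here to the top strand with its 3' end pointing upstream.
The product runs from position 55 to position 108, so its length is 108 − 55 + 1 = 54 bp.

54 bp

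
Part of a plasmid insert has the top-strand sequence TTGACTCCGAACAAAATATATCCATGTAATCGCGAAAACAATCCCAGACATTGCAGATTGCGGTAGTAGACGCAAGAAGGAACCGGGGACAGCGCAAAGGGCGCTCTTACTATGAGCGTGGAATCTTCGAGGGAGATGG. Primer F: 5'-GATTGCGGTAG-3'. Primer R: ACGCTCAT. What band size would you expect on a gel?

64 bp

The forward primer matches the template at positions 56–66.
The reverse primer's reverse complement is ATGAGCGT, which matches the template at positions 112–119.
Product length = (reverse-primer end) − (forward-primer start) + 1 = 119 − 56 + 1 = 64 bp.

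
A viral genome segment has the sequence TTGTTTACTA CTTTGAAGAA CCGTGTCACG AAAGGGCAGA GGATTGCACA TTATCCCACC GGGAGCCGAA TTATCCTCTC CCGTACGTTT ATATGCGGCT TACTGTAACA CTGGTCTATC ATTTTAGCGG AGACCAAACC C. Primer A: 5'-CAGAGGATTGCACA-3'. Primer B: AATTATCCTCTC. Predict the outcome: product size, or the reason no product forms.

Primer A (CAGAGGATTGCACA) matches the top strand at positions 37–50 (3' end points downstream).
Primer B (AATTATCCTCTC) also matches the top strand directly, at positions 69–80 — its reverse complement GAGAGGATAATT is not present.
Both primers anneal to the bottom strand with 3' ends pointing the same way, so neither can prime synthesis back toward the other.

No product — both primers anneal to the same strand and extend in the same direction.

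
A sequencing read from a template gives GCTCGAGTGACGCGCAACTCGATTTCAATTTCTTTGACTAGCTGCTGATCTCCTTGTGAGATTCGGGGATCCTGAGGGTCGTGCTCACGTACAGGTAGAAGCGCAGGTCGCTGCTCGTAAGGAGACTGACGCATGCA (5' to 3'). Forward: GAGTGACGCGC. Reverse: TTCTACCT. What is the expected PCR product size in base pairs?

Forward primer GAGTGACGCGC is found on the top strand at positions 5–15.
Reverse complement of the reverse primer: AGGTAGAA. This occurs on the top strand at positions 93–100.
The product runs from position 5 to position 100, so its length is 100 − 5 + 1 = 96 bp.

96 bp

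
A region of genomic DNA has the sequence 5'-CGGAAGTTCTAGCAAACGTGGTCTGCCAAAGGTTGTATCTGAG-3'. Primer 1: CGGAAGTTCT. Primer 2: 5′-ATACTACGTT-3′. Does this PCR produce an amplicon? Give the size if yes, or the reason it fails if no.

Primer 2 (ATACTACGTT) does not match the top strand, and its reverse complement AACGTAGTAT does not match either.
With no annealing site for primer 2, no amplification occurs.

No product — primer 2 has no binding site in the template.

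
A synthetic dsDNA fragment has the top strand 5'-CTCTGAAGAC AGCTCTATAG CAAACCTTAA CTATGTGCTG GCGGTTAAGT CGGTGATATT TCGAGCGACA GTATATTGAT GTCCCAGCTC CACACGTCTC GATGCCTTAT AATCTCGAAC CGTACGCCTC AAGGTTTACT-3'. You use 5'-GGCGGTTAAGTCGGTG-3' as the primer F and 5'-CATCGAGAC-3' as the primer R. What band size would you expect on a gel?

The forward primer matches the template at positions 40–55.
The reverse primer's reverse complement is GTCTCGATG, which matches the template at positions 96–104.
The product runs from position 40 to position 104, so its length is 104 − 40 + 1 = 65 bp.

65 bp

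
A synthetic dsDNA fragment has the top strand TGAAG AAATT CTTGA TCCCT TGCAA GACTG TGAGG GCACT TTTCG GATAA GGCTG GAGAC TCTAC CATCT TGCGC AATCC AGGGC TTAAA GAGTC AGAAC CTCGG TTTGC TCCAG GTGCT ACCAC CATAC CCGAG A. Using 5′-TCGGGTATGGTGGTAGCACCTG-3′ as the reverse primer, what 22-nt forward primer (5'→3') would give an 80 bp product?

5'-GGAGACTCTACCATCTTGCGCA-3'

The reverse primer's reverse complement CAGGTGCTACCACCATACCCGA matches the template at positions 113–134, so the product ends at position 134.
An 80 bp product then starts at position 134 − 80 + 1 = 55.
The forward primer is identical to the top strand there: GGAGACTCTACCATCTTGCGCA.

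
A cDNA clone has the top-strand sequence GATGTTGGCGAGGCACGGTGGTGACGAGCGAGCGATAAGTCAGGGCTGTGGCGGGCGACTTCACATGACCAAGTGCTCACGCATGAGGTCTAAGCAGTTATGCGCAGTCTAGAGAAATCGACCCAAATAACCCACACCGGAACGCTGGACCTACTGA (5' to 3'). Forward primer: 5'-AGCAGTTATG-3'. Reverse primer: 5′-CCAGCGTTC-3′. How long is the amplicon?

56 bp

The forward primer matches the template at positions 93–102.
The reverse primer's reverse complement is GAACGCTGG, which matches the template at positions 140–148.
Amplicon spans positions 93–148: 56 bp.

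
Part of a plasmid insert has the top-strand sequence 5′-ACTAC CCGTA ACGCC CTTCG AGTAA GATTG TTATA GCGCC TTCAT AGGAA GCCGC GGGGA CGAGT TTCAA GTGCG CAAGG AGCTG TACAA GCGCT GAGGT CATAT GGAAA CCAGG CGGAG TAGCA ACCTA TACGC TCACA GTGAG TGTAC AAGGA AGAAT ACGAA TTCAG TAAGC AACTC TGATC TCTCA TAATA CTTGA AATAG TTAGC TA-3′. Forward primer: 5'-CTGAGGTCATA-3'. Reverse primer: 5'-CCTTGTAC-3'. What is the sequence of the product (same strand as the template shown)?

5'-CTGAGGTCATATGGAAACCAGGCGGAGTAGCAACCTATACGCTCACAGTGAGTGTACAAGG-3'

Forward primer CTGAGGTCATA is found on the top strand at positions 94–104.
The reverse primer's reverse complement is GTACAAGG, which matches the template at positions 147–154.
The product is the template from position 94 through 154 (61 bp).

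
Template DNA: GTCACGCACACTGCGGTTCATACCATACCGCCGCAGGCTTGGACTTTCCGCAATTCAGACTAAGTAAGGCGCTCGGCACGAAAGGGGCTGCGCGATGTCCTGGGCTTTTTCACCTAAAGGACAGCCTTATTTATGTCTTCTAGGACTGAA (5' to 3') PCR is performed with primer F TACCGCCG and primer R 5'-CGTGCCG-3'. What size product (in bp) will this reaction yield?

55 bp

Scanning the template, TACCGCCG occurs at positions 26–33; this primer anneals to the bottom strand there with its 3' end pointing downstream.
The reverse primer's reverse complement is CGGCACG, which matches the template at positions 74–80.
The product runs from position 26 to position 80, so its length is 80 − 26 + 1 = 55 bp.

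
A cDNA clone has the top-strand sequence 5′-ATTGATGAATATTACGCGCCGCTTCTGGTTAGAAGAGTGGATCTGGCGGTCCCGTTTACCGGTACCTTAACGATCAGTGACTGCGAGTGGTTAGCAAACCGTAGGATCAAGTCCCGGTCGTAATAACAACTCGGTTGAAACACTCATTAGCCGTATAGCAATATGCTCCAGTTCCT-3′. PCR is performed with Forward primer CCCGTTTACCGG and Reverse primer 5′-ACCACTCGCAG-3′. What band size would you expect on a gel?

Forward primer CCCGTTTACCGG is found on the top strand at positions 51–62.
Reverse complement of the reverse primer: CTGCGAGTGGT. This occurs on the top strand at positions 81–91.
The product runs from position 51 to position 91, so its length is 91 − 51 + 1 = 41 bp.

41 bp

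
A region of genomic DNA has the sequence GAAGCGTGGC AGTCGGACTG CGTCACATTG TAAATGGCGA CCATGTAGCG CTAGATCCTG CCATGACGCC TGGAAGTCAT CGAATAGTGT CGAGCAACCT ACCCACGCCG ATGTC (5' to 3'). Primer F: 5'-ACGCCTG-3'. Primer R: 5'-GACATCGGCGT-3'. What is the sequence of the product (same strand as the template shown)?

5'-ACGCCTGGAAGTCATCGAATAGTGTCGAGCAACCTACCCACGCCGATGTC-3'

The forward primer matches the template at positions 66–72.
The reverse primer's reverse complement is ACGCCGATGTC, which matches the template at positions 105–115.
The product is the template from position 66 through 115 (50 bp).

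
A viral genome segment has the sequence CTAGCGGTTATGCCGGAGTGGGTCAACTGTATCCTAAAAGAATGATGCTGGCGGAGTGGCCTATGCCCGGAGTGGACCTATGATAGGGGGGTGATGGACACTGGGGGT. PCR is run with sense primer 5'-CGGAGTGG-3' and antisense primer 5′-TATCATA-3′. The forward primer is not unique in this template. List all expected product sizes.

The forward primer CGGAGTGG matches the top strand at positions 14–21, 52–59, 68–75.
The reverse primer's reverse complement is TATGATA, matching at positions 79–85.
Each forward site pairs with the reverse site to give a product ending at position 85: sizes 72, 34, 18 bp.

72 bp, 34 bp, 18 bp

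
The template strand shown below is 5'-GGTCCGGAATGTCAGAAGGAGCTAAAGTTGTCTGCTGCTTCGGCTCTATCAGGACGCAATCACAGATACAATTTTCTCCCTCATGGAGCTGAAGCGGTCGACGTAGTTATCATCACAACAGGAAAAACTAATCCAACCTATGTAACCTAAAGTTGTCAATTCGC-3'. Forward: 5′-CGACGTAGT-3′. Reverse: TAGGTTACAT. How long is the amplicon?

The forward primer matches the template at positions 99–107.
The reverse primer's reverse complement is ATGTAACCTA, which matches the template at positions 140–149.
Amplicon spans positions 99–149: 51 bp.

51 bp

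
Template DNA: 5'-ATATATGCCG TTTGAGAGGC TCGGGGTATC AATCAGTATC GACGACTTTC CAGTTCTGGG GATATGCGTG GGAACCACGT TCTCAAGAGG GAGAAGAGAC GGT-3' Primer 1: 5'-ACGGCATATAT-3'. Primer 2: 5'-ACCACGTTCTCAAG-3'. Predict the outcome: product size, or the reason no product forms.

No product — the primers' 3' ends point away from each other.

Primer 1 (ACGGCATATAT) has reverse complement ATATATGCCGT, which matches the top strand at positions 1–11; primer 1 anneals to the top strand there with its 3' end pointing upstream toward position 1.
Primer 2 (ACCACGTTCTCAAG) matches the top strand directly at positions 74–87; it anneals to the bottom strand with its 3' end pointing downstream toward position 87.
The 3' ends diverge (primer 1 extends toward position 1, primer 2 toward position 103), so the primers never converge on a shared product.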